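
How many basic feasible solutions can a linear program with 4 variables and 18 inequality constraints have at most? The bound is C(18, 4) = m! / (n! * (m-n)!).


Each vertex corresponds to some choice of n active constraints out of m, so the number of vertices is at most C(m, n) = m! / (n!(m-n)!).
m = 18, n = 4
Numerator: 18 * 17 * 16 * 15
Denominator: 4! = 24
C(18, 4) = 3060


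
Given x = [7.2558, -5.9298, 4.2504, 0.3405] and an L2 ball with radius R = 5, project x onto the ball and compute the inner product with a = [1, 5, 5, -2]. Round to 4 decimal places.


Step 1: Compute ||x|| (intermediates to 6 decimals).
||x|| = sqrt(7.2558^2 + (-5.9298)^2 + 4.2504^2 + 0.3405^2) = 10.295193
Step 2: Project.
Since ||x|| > R, scale = R/||x|| = 5/10.295193 = 0.485664, proj(x) = scale * x
proj(x) = [3.523881, -2.87989, 2.064266, 0.165369]
Step 3: Dot product.
a^T * proj(x) = 1*3.523881 + 5*(-2.87989) + 5*2.064266 - 2*0.165369 = -0.885


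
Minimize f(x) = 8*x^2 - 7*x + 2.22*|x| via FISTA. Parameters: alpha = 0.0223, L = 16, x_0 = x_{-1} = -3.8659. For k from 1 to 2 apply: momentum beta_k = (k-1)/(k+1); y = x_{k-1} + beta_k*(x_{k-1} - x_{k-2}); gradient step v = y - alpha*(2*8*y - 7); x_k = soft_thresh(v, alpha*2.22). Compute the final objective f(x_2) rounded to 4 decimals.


FISTA on f(x) = 8*x^2 - 7*x + 2.22*|x|
L = 16, alpha = 0.0223
Iteration 1: beta = 0.0, y = -3.8659 + 0.0*(-3.8659 + 3.8659) = -3.8659
  grad(y) = -68.8544, v = y - alpha*grad = -2.3304
  prox(v) = soft_thresh(-2.3304, 0.0495) = -2.2809
Iteration 2: beta = 0.3333, y = -2.2809 + 0.3333*(-2.2809 + 3.8659) = -1.7526
  grad(y) = -35.0419, v = y - alpha*grad = -0.9712
  prox(v) = soft_thresh(-0.9712, 0.0495) = -0.9217
f(x_2) = 8*(-0.9217)^2 - 7*(-0.9217) + 2.22*|-0.9217| = 15.2938


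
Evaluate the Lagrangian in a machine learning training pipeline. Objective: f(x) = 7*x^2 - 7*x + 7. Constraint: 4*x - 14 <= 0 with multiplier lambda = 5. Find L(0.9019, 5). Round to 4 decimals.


Step 1: Evaluate f(x).
f(0.9019) = 7*0.9019^2 - 7*0.9019 + 7 = 6.3807
Step 2: Evaluate g(x).
g(0.9019) = 4*0.9019 - 14 = -10.3924
Step 3: Compute Lagrangian.
L = 6.3807 + 5*-10.3924 = -45.5813


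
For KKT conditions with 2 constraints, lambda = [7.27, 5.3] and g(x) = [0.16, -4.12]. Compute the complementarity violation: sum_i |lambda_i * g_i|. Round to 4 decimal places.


KKT complementary slackness check:
lambda_1 * g_1 = 7.27 * 0.16 = 1.1632
lambda_2 * g_2 = 5.3 * -4.12 = -21.836
Total violation = 1.1632 + 21.836 = 22.9992


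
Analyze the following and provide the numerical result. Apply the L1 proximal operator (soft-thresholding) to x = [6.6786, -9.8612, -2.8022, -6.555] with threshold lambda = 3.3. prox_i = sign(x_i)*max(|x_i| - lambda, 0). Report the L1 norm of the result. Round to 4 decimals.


Soft-thresholding with lambda = 3.3:
prox(6.6786) = sign(6.6786)*max(|6.6786| - 3.3, 0) = 3.3786
prox(-9.8612) = sign(-9.8612)*max(|-9.8612| - 3.3, 0) = -6.5612
prox(-2.8022) = sign(-2.8022)*max(|-2.8022| - 3.3, 0) = 0.0
prox(-6.555) = sign(-6.555)*max(|-6.555| - 3.3, 0) = -3.255
prox(x) = [3.3786, -6.5612, 0.0, -3.255]
||prox(x)||_1 = 3.3786 + 6.5612 + 0.0 + 3.255 = 13.1948


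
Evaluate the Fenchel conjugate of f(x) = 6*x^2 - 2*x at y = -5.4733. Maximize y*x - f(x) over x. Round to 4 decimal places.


f*(y) = sup_x {y*x - a*x^2 - b*x} = sup_x {(y-b)*x - a*x^2}
FOC: (y - b) - 2a*x = 0 => x* = (y - b)/(2a)
x* = (-5.4733 + 2)/(2*6) = -0.2894
f*(-5.4733) = (y-b)^2/(4a) = (-5.4733 + 2)^2/(4*6)
= 12.0638/24 = 0.5027


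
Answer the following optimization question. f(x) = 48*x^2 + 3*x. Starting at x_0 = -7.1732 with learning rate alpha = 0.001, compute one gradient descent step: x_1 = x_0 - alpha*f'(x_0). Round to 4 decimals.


We compute the gradient at x_0 and apply the update.
f'(x) = 96*x + 3
f'(-7.1732) = 96*-7.1732 + 3 = -685.6272
x_1 = -7.1732 - 0.001*-685.6272 = -6.4876


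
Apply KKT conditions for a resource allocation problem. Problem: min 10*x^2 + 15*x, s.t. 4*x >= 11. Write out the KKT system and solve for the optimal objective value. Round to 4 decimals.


Step 1: Try lambda = 0 (constraint inactive).
x_unc = -15/(2*10) = -0.75
Check: 4*-0.75 = -3.0 < 11 -- violated!
Step 2: Constraint must be active: 4*x = 11
x* = 11/4 = 2.75
lambda = (2*10*2.75 + 15)/4 = 17.5
Step 3: Compute optimal value.
f(x*) = 10*2.75^2 + 15*2.75 = 116.875


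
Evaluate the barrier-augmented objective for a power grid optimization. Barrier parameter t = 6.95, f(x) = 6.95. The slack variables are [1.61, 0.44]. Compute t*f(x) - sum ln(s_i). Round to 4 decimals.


Step 1: Compute log-barrier.
ln values: [0.4762, -0.821]
phi = -(0.4762 - 0.821) = 0.3447
Step 2: Compute augmented objective.
t*f(x) = 6.95*6.95 = 48.3025
Total = 48.3025 + 0.3447 = 48.6472


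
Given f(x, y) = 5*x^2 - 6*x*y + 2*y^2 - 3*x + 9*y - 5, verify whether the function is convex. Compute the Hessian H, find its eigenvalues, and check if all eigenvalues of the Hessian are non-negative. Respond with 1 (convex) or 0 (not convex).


The Hessian of f(x,y) = 5*x^2 - 6*x*y + 2*y^2 - 3*x + 9*y - 5 is:
H = [[10, -6], [-6, 4]]
Trace = 10 + 4 = 14
Determinant = 10*4 - (-6)^2 = 4
Discriminant = (14)^2 - 4*4 = 180.0
Eigenvalues: lambda_1 = 0.2918, lambda_2 = 13.7082
The function is convex.

1


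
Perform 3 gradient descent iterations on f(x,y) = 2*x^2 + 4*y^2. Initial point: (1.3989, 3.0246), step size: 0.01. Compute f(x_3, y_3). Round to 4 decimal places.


Gradient descent on f(x,y) = 2*x^2 + 4*y^2.
Starting point: (1.3989, 3.0246), alpha = 0.01
Step 1: grad_x = 2*2*1.3989 = 5.5956, grad_y = 2*4*3.0246 = 24.1968
  x_1 = 1.3989 - 0.01*5.5956 = 1.3429
  y_1 = 3.0246 - 0.01*24.1968 = 2.7826
Step 2: grad_x = 2*2*1.3429 = 5.3718, grad_y = 2*4*2.7826 = 22.2611
  x_2 = 1.3429 - 0.01*5.3718 = 1.2892
  y_2 = 2.7826 - 0.01*22.2611 = 2.56
Step 3: grad_x = 2*2*1.2892 = 5.1569, grad_y = 2*4*2.56 = 20.4802
  x_3 = 1.2892 - 0.01*5.1569 = 1.2377
  y_3 = 2.56 - 0.01*20.4802 = 2.3552
f(1.2377, 2.3552) = 2*1.2377^2 + 4*2.3552^2 = 25.2518


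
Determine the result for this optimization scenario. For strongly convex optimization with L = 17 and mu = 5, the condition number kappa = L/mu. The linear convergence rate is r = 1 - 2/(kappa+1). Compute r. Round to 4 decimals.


Step 1: Compute the condition number.
kappa = L/mu = 17/5 = 3.4
Step 2: Compute the convergence rate.
r = 1 - 2/(kappa + 1) = 1 - 2*mu/(L + mu) = (L - mu)/(L + mu) = 12/22 = 0.5455


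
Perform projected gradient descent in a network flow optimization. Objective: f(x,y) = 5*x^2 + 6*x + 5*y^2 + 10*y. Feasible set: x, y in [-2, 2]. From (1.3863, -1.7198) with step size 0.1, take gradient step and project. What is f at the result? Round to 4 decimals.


Step 1: Compute gradient at (1.3863, -1.7198).
grad_x = 2*5*1.3863 + 6 = 19.863
grad_y = 2*5*-1.7198 + 10 = -7.198
Step 2: Gradient step.
x_raw = 1.3863 - 0.1*19.863 = -0.6
y_raw = -1.7198 - 0.1*-7.198 = -1.0
Step 3: Project onto [-2, 2].
x_proj = clip(-0.6) = -0.6
y_proj = clip(-1.0) = -1.0
Step 4: Evaluate f.
f(-0.6, -1.0) = -6.8


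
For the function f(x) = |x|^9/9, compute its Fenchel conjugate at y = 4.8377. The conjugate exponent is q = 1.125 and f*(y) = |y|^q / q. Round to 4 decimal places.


The conjugate exponent q satisfies 1/p + 1/q = 1.
p = 9, so q = 9/(9 - 1) = 1.125
|y|^q = 4.8377^1.125 = 5.8914
f*(4.8377) = 5.8914 / 1.125 = 5.2368


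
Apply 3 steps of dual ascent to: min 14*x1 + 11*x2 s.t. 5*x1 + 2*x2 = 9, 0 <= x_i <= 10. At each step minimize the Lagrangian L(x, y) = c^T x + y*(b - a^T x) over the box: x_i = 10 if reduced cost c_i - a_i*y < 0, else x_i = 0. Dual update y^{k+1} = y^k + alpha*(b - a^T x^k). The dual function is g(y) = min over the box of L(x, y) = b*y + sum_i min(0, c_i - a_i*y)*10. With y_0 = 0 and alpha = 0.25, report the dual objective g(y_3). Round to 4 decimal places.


Dual ascent for LP: min 14*x1 + 11*x2, 5*x1 + 2*x2 = 9, 0 <= x_i <= 10
Step 1: y^k = 0.0, reduced costs: (14.0, 11.0)
  x^k = (0.0, 0.0), subgradient = b - a^T x = 9.0
  y^{k+1} = 0.0 + 0.25*9.0 = 2.25
Step 2: y^k = 2.25, reduced costs: (2.75, 6.5)
  x^k = (0.0, 0.0), subgradient = b - a^T x = 9.0
  y^{k+1} = 2.25 + 0.25*9.0 = 4.5
Step 3: y^k = 4.5, reduced costs: (-8.5, 2.0)
  x^k = (10.0, 0.0), subgradient = b - a^T x = -41.0
  y^{k+1} = 4.5 + 0.25*-41.0 = -5.75
Dual objective at y_3 = -5.75: reduced costs (42.75, 22.5), box minimizer x = (0.0, 0.0)
g(y_3) = b*y + (c1 - a1*y)*x1 + (c2 - a2*y)*x2 = 9*(-5.75) + 42.75*0.0 + 22.5*0.0 = -51.75 + 0.0 + 0.0 = -51.75


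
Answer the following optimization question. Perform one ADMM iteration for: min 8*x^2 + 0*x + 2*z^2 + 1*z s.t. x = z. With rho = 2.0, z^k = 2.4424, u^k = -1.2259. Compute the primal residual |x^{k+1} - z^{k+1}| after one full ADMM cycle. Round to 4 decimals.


ADMM iteration with rho = 2.0, z^k = 2.4424, u^k = -1.2259
Step 1: x-update.
Minimize 8*x^2 + 0*x + (2.0/2)*(x - 2.4424 - 1.2259)^2
FOC: (2*8 + 2.0)*x = 0 + 2.0*(2.4424 + 1.2259)
x^{k+1} = 0.4076
Step 2: z-update.
Minimize 2*z^2 + 1*z + (2.0/2)*(0.4076 - z - 1.2259)^2
FOC: (2*2 + 2.0)*z = -1 + 2.0*(0.4076 - 1.2259)
z^{k+1} = -0.4394
Step 3: u-update.
u^{k+1} = -1.2259 + 0.4076 + 0.4394 = -0.3789
Step 4: Primal residual = |0.4076 + 0.4394| = 0.847


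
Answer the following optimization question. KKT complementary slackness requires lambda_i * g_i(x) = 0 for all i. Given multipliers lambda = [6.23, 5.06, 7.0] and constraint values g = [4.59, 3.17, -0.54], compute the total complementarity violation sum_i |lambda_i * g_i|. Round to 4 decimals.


KKT complementary slackness check:
lambda_1 * g_1 = 6.23 * 4.59 = 28.5957
lambda_2 * g_2 = 5.06 * 3.17 = 16.0402
lambda_3 * g_3 = 7.0 * -0.54 = -3.78
Total violation = 28.5957 + 16.0402 + 3.78 = 48.4159


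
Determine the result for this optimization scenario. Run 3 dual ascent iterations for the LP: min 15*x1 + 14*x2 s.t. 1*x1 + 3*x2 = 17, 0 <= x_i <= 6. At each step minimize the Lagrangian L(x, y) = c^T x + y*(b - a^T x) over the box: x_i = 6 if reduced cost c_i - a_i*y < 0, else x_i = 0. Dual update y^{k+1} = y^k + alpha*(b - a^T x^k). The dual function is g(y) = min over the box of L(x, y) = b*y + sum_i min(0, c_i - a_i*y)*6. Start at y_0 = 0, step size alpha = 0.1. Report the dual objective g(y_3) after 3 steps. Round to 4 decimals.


Dual ascent for LP: min 15*x1 + 14*x2, 1*x1 + 3*x2 = 17, 0 <= x_i <= 6
Step 1: y^k = 0.0, reduced costs: (15.0, 14.0)
  x^k = (0.0, 0.0), subgradient = b - a^T x = 17.0
  y^{k+1} = 0.0 + 0.1*17.0 = 1.7
Step 2: y^k = 1.7, reduced costs: (13.3, 8.9)
  x^k = (0.0, 0.0), subgradient = b - a^T x = 17.0
  y^{k+1} = 1.7 + 0.1*17.0 = 3.4
Step 3: y^k = 3.4, reduced costs: (11.6, 3.8)
  x^k = (0.0, 0.0), subgradient = b - a^T x = 17.0
  y^{k+1} = 3.4 + 0.1*17.0 = 5.1
Dual objective at y_3 = 5.1: reduced costs (9.9, -1.3), box minimizer x = (0.0, 6.0)
g(y_3) = b*y + (c1 - a1*y)*x1 + (c2 - a2*y)*x2 = 17*5.1 + 9.9*0.0 + (-1.3)*6.0 = 86.7 + 0.0 - 7.8 = 78.9


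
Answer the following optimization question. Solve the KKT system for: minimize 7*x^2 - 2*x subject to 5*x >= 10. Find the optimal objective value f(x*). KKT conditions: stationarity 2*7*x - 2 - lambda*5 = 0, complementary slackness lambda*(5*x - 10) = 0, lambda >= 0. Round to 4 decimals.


Step 1: Try lambda = 0 (constraint inactive).
x_unc = 2/(2*7) = 0.1429
Check: 5*0.1429 = 0.7145 < 10 -- violated!
Step 2: Constraint must be active: 5*x = 10
x* = 10/5 = 2.0
lambda = (2*7*2.0 - 2)/5 = 5.2
Step 3: Compute optimal value.
f(x*) = 7*2.0^2 - 2*2.0 = 24.0


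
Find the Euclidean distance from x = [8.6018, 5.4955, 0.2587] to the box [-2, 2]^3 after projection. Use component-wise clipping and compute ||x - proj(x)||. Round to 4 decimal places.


Project each component onto [-2, 2].
clip(8.6018) = 2.0, clip(5.4955) = 2.0, clip(0.2587) = 0.2587
Projection = [2.0, 2.0, 0.2587]
Squared diffs: [43.5838, 12.2185, 0.0]
Distance = sqrt(55.8023) = 7.4701


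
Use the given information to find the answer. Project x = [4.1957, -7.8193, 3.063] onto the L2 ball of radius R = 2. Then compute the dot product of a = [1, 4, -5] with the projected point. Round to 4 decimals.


Step 1: Compute ||x|| (intermediates to 6 decimals).
||x|| = sqrt(4.1957^2 + (-7.8193)^2 + 3.063^2) = 9.387615
Step 2: Project.
Since ||x|| > R, scale = R/||x|| = 2/9.387615 = 0.213047, proj(x) = scale * x
proj(x) = [0.893881, -1.665878, 0.652563]
Step 3: Dot product.
a^T * proj(x) = 1*0.893881 + 4*(-1.665878) - 5*0.652563 = -9.0324


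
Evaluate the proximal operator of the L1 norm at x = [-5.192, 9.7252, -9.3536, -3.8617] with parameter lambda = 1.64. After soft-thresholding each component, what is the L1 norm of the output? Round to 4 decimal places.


Soft-thresholding with lambda = 1.64:
prox(-5.192) = sign(-5.192)*max(|-5.192| - 1.64, 0) = -3.552
prox(9.7252) = sign(9.7252)*max(|9.7252| - 1.64, 0) = 8.0852
prox(-9.3536) = sign(-9.3536)*max(|-9.3536| - 1.64, 0) = -7.7136
prox(-3.8617) = sign(-3.8617)*max(|-3.8617| - 1.64, 0) = -2.2217
prox(x) = [-3.552, 8.0852, -7.7136, -2.2217]
||prox(x)||_1 = 3.552 + 8.0852 + 7.7136 + 2.2217 = 21.5725


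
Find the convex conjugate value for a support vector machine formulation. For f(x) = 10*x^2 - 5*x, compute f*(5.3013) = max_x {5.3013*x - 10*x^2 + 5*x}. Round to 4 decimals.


f*(y) = sup_x {y*x - a*x^2 - b*x} = sup_x {(y-b)*x - a*x^2}
FOC: (y - b) - 2a*x = 0 => x* = (y - b)/(2a)
x* = (5.3013 + 5)/(2*10) = 0.5151
f*(5.3013) = (y-b)^2/(4a) = (5.3013 + 5)^2/(4*10)
= 106.1168/40 = 2.6529


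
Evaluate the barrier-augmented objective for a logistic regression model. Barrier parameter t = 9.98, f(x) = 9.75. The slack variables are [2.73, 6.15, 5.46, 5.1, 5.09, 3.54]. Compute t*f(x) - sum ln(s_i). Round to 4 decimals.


Step 1: Compute log-barrier.
ln values: [1.0043, 1.8165, 1.6974, 1.6292, 1.6273, 1.2641]
phi = -(1.0043 + 1.8165 + 1.6974 + 1.6292 + 1.6273 + 1.2641) = -9.0388
Step 2: Compute augmented objective.
t*f(x) = 9.98*9.75 = 97.305
Total = 97.305 - 9.0388 = 88.2662


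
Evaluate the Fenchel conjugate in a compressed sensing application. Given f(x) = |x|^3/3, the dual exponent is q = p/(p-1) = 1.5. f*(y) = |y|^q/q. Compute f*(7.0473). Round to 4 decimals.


The conjugate exponent q satisfies 1/p + 1/q = 1.
p = 3, so q = 3/(3 - 1) = 1.5
|y|^q = 7.0473^1.5 = 18.7083
f*(7.0473) = 18.7083 / 1.5 = 12.4722


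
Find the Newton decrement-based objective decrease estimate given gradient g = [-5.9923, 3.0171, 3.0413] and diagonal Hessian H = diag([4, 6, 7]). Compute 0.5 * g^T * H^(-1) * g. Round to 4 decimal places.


Step 1: H is diagonal, so H^(-1) * g = [-1.4981, 0.5029, 0.4345].
Step 2: g^T H^(-1) g = sum_i g_i^2 / H_ii
  = (-5.9923)^2/4 + (3.0171)^2/6 + (3.0413)^2/7
  = 8.9769 + 1.5171 + 1.3214 = 11.8154
Step 3: Objective decrease = 0.5 * g^T H^(-1) g = 5.9077


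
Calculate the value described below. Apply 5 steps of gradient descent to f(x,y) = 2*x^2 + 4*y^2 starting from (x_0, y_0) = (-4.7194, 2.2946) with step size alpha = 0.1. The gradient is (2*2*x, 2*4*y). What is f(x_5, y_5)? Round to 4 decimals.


Gradient descent on f(x,y) = 2*x^2 + 4*y^2.
Starting point: (-4.7194, 2.2946), alpha = 0.1
Step 1: grad_x = 2*2*-4.7194 = -18.8776, grad_y = 2*4*2.2946 = 18.3568
  x_1 = -4.7194 - 0.1*-18.8776 = -2.8316
  y_1 = 2.2946 - 0.1*18.3568 = 0.4589
Step 2: grad_x = 2*2*-2.8316 = -11.3266, grad_y = 2*4*0.4589 = 3.6714
  x_2 = -2.8316 - 0.1*-11.3266 = -1.699
  y_2 = 0.4589 - 0.1*3.6714 = 0.0918
Step 3: grad_x = 2*2*-1.699 = -6.7959, grad_y = 2*4*0.0918 = 0.7343
  x_3 = -1.699 - 0.1*-6.7959 = -1.0194
  y_3 = 0.0918 - 0.1*0.7343 = 0.0184
Step 4: grad_x = 2*2*-1.0194 = -4.0776, grad_y = 2*4*0.0184 = 0.1469
  x_4 = -1.0194 - 0.1*-4.0776 = -0.6116
  y_4 = 0.0184 - 0.1*0.1469 = 0.0037
Step 5: grad_x = 2*2*-0.6116 = -2.4465, grad_y = 2*4*0.0037 = 0.0294
  x_5 = -0.6116 - 0.1*-2.4465 = -0.367
  y_5 = 0.0037 - 0.1*0.0294 = 0.0007
f(-0.367, 0.0007) = 2*(-0.367)^2 + 4*0.0007^2 = 0.2694


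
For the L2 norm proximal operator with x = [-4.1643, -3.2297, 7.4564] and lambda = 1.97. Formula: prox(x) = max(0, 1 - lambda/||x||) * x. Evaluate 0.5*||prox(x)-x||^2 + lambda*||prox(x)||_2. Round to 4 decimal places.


Step 1: Compute ||x||.
||x|| = 9.1307
Step 2: Compute scaling factor.
scale = max(0, 1 - 1.97/9.1307) = 0.7842
Step 3: prox(x) = [-3.2658, -2.5329, 5.8476]
||prox(x)|| = 7.1607
Step 4: Proximal objective.
0.5*||prox-x||^2 = 1.9405
lambda*||prox|| = 14.1066
Total = 16.0471


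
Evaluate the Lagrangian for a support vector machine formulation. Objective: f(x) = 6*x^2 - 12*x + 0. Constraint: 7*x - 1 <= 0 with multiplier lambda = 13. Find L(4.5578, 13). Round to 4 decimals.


Step 1: Evaluate f(x).
f(4.5578) = 6*4.5578^2 - 12*4.5578 + 0 = 69.9476
Step 2: Evaluate g(x).
g(4.5578) = 7*4.5578 - 1 = 30.9046
Step 3: Compute Lagrangian.
L = 69.9476 + 13*30.9046 = 471.7074


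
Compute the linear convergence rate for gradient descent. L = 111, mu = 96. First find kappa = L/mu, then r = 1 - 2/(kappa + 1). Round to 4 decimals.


Step 1: Compute the condition number.
kappa = L/mu = 111/96 = 1.1563
Step 2: Compute the convergence rate.
r = 1 - 2/(kappa + 1) = 1 - 2*mu/(L + mu) = (L - mu)/(L + mu) = 15/207 = 0.0725


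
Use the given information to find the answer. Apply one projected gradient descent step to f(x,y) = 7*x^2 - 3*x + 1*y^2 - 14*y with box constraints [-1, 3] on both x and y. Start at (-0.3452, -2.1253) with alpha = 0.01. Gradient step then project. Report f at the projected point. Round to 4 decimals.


Step 1: Compute gradient at (-0.3452, -2.1253).
grad_x = 2*7*-0.3452 - 3 = -7.8328
grad_y = 2*1*-2.1253 - 14 = -18.2506
Step 2: Gradient step.
x_raw = -0.3452 - 0.01*-7.8328 = -0.2669
y_raw = -2.1253 - 0.01*-18.2506 = -1.9428
Step 3: Project onto [-1, 3].
x_proj = clip(-0.2669) = -0.2669
y_proj = clip(-1.9428) = -1.0
Step 4: Evaluate f.
f(-0.2669, -1.0) = 16.2992


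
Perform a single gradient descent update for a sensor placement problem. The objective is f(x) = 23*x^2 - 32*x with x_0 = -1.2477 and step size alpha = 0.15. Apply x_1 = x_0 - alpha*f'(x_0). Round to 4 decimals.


We compute the gradient at x_0 and apply the update.
f'(x) = 46*x - 32
f'(-1.2477) = 46*-1.2477 - 32 = -89.3942
x_1 = -1.2477 - 0.15*-89.3942 = 12.1614


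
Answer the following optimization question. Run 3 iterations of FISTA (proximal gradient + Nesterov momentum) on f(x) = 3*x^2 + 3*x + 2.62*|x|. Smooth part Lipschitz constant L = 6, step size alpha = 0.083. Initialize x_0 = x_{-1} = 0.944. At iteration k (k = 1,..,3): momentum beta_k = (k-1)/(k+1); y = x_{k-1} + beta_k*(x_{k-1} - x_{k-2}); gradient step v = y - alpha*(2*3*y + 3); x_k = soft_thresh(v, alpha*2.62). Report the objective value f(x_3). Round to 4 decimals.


FISTA on f(x) = 3*x^2 + 3*x + 2.62*|x|
L = 6, alpha = 0.083
Iteration 1: beta = 0.0, y = 0.944 + 0.0*(0.944 - 0.944) = 0.944
  grad(y) = 8.664, v = y - alpha*grad = 0.2249
  prox(v) = soft_thresh(0.2249, 0.2175) = 0.0074
Iteration 2: beta = 0.3333, y = 0.0074 + 0.3333*(0.0074 - 0.944) = -0.3048
  grad(y) = 1.1714, v = y - alpha*grad = -0.402
  prox(v) = soft_thresh(-0.402, 0.2175) = -0.1845
Iteration 3: beta = 0.5, y = -0.1845 + 0.5*(-0.1845 - 0.0074) = -0.2805
  grad(y) = 1.3169, v = y - alpha*grad = -0.3898
  prox(v) = soft_thresh(-0.3898, 0.2175) = -0.1724
f(x_3) = 3*(-0.1724)^2 + 3*(-0.1724) + 2.62*|-0.1724| = 0.0236


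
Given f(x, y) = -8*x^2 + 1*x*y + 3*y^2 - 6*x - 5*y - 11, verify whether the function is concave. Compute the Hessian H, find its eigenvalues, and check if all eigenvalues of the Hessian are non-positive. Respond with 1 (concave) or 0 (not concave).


The Hessian of f(x,y) = -8*x^2 + 1*x*y + 3*y^2 - 6*x - 5*y - 11 is:
H = [[-16, 1], [1, 6]]
Trace = -16 + 6 = -10
Determinant = -16*6 - (1)^2 = -97
Discriminant = (-10)^2 - 4*-97 = 488.0
Eigenvalues: lambda_1 = -16.0454, lambda_2 = 6.0454
The function is not concave.

0


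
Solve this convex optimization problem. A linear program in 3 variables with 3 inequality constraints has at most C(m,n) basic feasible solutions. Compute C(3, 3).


Each vertex corresponds to some choice of n active constraints out of m, so the number of vertices is at most C(m, n) = m! / (n!(m-n)!).
m = 3, n = 3
Numerator: 3 * 2 * 1
Denominator: 3! = 6
C(3, 3) = 1


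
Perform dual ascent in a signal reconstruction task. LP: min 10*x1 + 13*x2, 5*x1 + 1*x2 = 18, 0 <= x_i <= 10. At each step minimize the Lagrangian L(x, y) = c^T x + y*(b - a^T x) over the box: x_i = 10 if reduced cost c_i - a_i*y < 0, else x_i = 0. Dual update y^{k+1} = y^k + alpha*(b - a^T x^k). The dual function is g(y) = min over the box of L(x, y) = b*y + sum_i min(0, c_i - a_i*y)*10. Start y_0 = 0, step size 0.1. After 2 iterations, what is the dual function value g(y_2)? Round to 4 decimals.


Dual ascent for LP: min 10*x1 + 13*x2, 5*x1 + 1*x2 = 18, 0 <= x_i <= 10
Step 1: y^k = 0.0, reduced costs: (10.0, 13.0)
  x^k = (0.0, 0.0), subgradient = b - a^T x = 18.0
  y^{k+1} = 0.0 + 0.1*18.0 = 1.8
Step 2: y^k = 1.8, reduced costs: (1.0, 11.2)
  x^k = (0.0, 0.0), subgradient = b - a^T x = 18.0
  y^{k+1} = 1.8 + 0.1*18.0 = 3.6
Dual objective at y_2 = 3.6: reduced costs (-8.0, 9.4), box minimizer x = (10.0, 0.0)
g(y_2) = b*y + (c1 - a1*y)*x1 + (c2 - a2*y)*x2 = 18*3.6 + (-8.0)*10.0 + 9.4*0.0 = 64.8 - 80.0 + 0.0 = -15.2


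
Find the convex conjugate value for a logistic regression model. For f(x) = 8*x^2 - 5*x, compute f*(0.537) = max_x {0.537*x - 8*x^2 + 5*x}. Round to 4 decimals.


f*(y) = sup_x {y*x - a*x^2 - b*x} = sup_x {(y-b)*x - a*x^2}
FOC: (y - b) - 2a*x = 0 => x* = (y - b)/(2a)
x* = (0.537 + 5)/(2*8) = 0.3461
f*(0.537) = (y-b)^2/(4a) = (0.537 + 5)^2/(4*8)
= 30.6584/32 = 0.9581


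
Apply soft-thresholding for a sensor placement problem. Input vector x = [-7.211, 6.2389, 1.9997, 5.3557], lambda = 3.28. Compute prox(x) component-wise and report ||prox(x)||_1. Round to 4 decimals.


Soft-thresholding with lambda = 3.28:
prox(-7.211) = sign(-7.211)*max(|-7.211| - 3.28, 0) = -3.931
prox(6.2389) = sign(6.2389)*max(|6.2389| - 3.28, 0) = 2.9589
prox(1.9997) = sign(1.9997)*max(|1.9997| - 3.28, 0) = 0.0
prox(5.3557) = sign(5.3557)*max(|5.3557| - 3.28, 0) = 2.0757
prox(x) = [-3.931, 2.9589, 0.0, 2.0757]
||prox(x)||_1 = 3.931 + 2.9589 + 0.0 + 2.0757 = 8.9656


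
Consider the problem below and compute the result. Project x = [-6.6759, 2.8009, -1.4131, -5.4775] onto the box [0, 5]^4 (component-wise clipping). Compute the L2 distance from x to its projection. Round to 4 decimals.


Project each component onto [0, 5].
clip(-6.6759) = 0.0, clip(2.8009) = 2.8009, clip(-1.4131) = 0.0, clip(-5.4775) = 0.0
Projection = [0.0, 2.8009, 0.0, 0.0]
Squared diffs: [44.5676, 0.0, 1.9969, 30.003]
Distance = sqrt(76.5675) = 8.7503


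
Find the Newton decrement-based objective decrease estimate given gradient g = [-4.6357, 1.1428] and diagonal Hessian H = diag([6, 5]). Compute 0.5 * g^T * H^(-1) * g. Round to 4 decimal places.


Step 1: H is diagonal, so H^(-1) * g = [-0.7726, 0.2286].
Step 2: g^T H^(-1) g = sum_i g_i^2 / H_ii
  = (-4.6357)^2/6 + (1.1428)^2/5
  = 3.5816 + 0.2612 = 3.8428
Step 3: Objective decrease = 0.5 * g^T H^(-1) g = 1.9214


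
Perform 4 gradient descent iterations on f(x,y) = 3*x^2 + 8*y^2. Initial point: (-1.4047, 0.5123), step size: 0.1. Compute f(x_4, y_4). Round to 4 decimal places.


Gradient descent on f(x,y) = 3*x^2 + 8*y^2.
Starting point: (-1.4047, 0.5123), alpha = 0.1
Step 1: grad_x = 2*3*-1.4047 = -8.4282, grad_y = 2*8*0.5123 = 8.1968
  x_1 = -1.4047 - 0.1*-8.4282 = -0.5619
  y_1 = 0.5123 - 0.1*8.1968 = -0.3074
Step 2: grad_x = 2*3*-0.5619 = -3.3713, grad_y = 2*8*-0.3074 = -4.9181
  x_2 = -0.5619 - 0.1*-3.3713 = -0.2248
  y_2 = -0.3074 - 0.1*-4.9181 = 0.1844
Step 3: grad_x = 2*3*-0.2248 = -1.3485, grad_y = 2*8*0.1844 = 2.9508
  x_3 = -0.2248 - 0.1*-1.3485 = -0.0899
  y_3 = 0.1844 - 0.1*2.9508 = -0.1107
Step 4: grad_x = 2*3*-0.0899 = -0.5394, grad_y = 2*8*-0.1107 = -1.7705
  x_4 = -0.0899 - 0.1*-0.5394 = -0.036
  y_4 = -0.1107 - 0.1*-1.7705 = 0.0664
f(-0.036, 0.0664) = 3*(-0.036)^2 + 8*0.0664^2 = 0.0391


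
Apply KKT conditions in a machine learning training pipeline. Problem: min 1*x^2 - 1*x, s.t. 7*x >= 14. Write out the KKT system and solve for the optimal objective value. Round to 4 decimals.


Step 1: Try lambda = 0 (constraint inactive).
x_unc = 1/(2*1) = 0.5
Check: 7*0.5 = 3.5 < 14 -- violated!
Step 2: Constraint must be active: 7*x = 14
x* = 14/7 = 2.0
lambda = (2*1*2.0 - 1)/7 = 0.4286
Step 3: Compute optimal value.
f(x*) = 1*2.0^2 - 1*2.0 = 2.0


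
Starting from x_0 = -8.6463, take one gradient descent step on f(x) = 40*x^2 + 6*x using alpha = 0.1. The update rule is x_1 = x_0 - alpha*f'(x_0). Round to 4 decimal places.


We compute the gradient at x_0 and apply the update.
f'(x) = 80*x + 6
f'(-8.6463) = 80*-8.6463 + 6 = -685.704
x_1 = -8.6463 - 0.1*-685.704 = 59.9241


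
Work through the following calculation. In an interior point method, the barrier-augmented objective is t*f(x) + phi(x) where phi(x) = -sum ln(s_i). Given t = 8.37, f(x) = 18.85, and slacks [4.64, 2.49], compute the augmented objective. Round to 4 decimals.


Step 1: Compute log-barrier.
ln values: [1.5347, 0.9123]
phi = -(1.5347 + 0.9123) = -2.447
Step 2: Compute augmented objective.
t*f(x) = 8.37*18.85 = 157.7745
Total = 157.7745 - 2.447 = 155.3275


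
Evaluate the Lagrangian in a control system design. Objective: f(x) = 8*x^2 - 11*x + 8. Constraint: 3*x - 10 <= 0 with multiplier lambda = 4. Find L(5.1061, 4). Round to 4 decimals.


Step 1: Evaluate f(x).
f(5.1061) = 8*5.1061^2 - 11*5.1061 + 8 = 160.411
Step 2: Evaluate g(x).
g(5.1061) = 3*5.1061 - 10 = 5.3183
Step 3: Compute Lagrangian.
L = 160.411 + 4*5.3183 = 181.6842


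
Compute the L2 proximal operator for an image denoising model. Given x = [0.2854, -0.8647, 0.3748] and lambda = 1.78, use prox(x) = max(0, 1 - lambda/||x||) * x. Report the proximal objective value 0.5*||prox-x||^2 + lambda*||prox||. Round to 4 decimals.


Step 1: Compute ||x||.
||x|| = 0.9847
Step 2: Compute scaling factor.
scale = max(0, 1 - 1.78/0.9847) = 0.0
Step 3: prox(x) = [0.0, -0.0, 0.0]
||prox(x)|| = 0.0
Step 4: Proximal objective.
0.5*||prox-x||^2 = 0.4848
lambda*||prox|| = 0.0
Total = 0.4848


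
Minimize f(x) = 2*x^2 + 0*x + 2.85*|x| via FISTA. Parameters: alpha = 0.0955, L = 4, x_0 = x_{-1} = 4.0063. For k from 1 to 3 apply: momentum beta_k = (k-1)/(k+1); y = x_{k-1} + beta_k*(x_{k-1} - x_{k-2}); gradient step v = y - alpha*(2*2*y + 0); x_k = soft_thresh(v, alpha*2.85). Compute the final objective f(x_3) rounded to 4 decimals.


FISTA on f(x) = 2*x^2 + 0*x + 2.85*|x|
L = 4, alpha = 0.0955
Iteration 1: beta = 0.0, y = 4.0063 + 0.0*(4.0063 - 4.0063) = 4.0063
  grad(y) = 16.0252, v = y - alpha*grad = 2.4759
  prox(v) = soft_thresh(2.4759, 0.2722) = 2.2037
Iteration 2: beta = 0.3333, y = 2.2037 + 0.3333*(2.2037 - 4.0063) = 1.6029
  grad(y) = 6.4114, v = y - alpha*grad = 0.9906
  prox(v) = soft_thresh(0.9906, 0.2722) = 0.7184
Iteration 3: beta = 0.5, y = 0.7184 + 0.5*(0.7184 - 2.2037) = -0.0243
  grad(y) = -0.0971, v = y - alpha*grad = -0.015
  prox(v) = soft_thresh(-0.015, 0.2722) = 0.0
f(x_3) = 2*0.0^2 + 0*0.0 + 2.85*|0.0| = 0.0


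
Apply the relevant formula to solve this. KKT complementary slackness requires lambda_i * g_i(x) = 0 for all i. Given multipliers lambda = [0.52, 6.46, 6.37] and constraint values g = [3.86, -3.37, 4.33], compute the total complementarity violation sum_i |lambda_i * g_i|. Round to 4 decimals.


KKT complementary slackness check:
lambda_1 * g_1 = 0.52 * 3.86 = 2.0072
lambda_2 * g_2 = 6.46 * -3.37 = -21.7702
lambda_3 * g_3 = 6.37 * 4.33 = 27.5821
Total violation = 2.0072 + 21.7702 + 27.5821 = 51.3595


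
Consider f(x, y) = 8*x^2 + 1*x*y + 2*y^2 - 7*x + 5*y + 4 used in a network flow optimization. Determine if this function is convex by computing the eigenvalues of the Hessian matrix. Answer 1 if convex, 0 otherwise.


The Hessian of f(x,y) = 8*x^2 + 1*x*y + 2*y^2 - 7*x + 5*y + 4 is:
H = [[16, 1], [1, 4]]
Trace = 16 + 4 = 20
Determinant = 16*4 - (1)^2 = 63
Discriminant = (20)^2 - 4*63 = 148.0
Eigenvalues: lambda_1 = 3.9172, lambda_2 = 16.0828
The function is convex.

1


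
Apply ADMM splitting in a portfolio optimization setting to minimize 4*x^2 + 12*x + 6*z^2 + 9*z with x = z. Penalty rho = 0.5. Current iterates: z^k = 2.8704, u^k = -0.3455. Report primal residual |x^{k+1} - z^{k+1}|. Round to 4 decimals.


ADMM iteration with rho = 0.5, z^k = 2.8704, u^k = -0.3455
Step 1: x-update.
Minimize 4*x^2 + 12*x + (0.5/2)*(x - 2.8704 - 0.3455)^2
FOC: (2*4 + 0.5)*x = -12 + 0.5*(2.8704 + 0.3455)
x^{k+1} = -1.2226
Step 2: z-update.
Minimize 6*z^2 + 9*z + (0.5/2)*(-1.2226 - z - 0.3455)^2
FOC: (2*6 + 0.5)*z = -9 + 0.5*(-1.2226 - 0.3455)
z^{k+1} = -0.7827
Step 3: u-update.
u^{k+1} = -0.3455 - 1.2226 + 0.7827 = -0.7854
Step 4: Primal residual = |-1.2226 + 0.7827| = 0.4399


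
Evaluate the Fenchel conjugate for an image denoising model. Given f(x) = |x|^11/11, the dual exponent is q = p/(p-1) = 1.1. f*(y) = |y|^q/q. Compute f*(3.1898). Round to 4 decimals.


The conjugate exponent q satisfies 1/p + 1/q = 1.
p = 11, so q = 11/(11 - 1) = 1.1
|y|^q = 3.1898^1.1 = 3.5821
f*(3.1898) = 3.5821 / 1.1 = 3.2565


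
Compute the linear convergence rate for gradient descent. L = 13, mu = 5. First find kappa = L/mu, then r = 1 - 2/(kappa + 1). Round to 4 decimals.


Step 1: Compute the condition number.
kappa = L/mu = 13/5 = 2.6
Step 2: Compute the convergence rate.
r = 1 - 2/(kappa + 1) = 1 - 2*mu/(L + mu) = (L - mu)/(L + mu) = 8/18 = 0.4444


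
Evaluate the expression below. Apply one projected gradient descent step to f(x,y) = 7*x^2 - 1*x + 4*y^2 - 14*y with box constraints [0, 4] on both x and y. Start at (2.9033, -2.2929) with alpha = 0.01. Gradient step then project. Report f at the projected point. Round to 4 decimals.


Step 1: Compute gradient at (2.9033, -2.2929).
grad_x = 2*7*2.9033 - 1 = 39.6462
grad_y = 2*4*-2.2929 - 14 = -32.3432
Step 2: Gradient step.
x_raw = 2.9033 - 0.01*39.6462 = 2.5068
y_raw = -2.2929 - 0.01*-32.3432 = -1.9695
Step 3: Project onto [0, 4].
x_proj = clip(2.5068) = 2.5068
y_proj = clip(-1.9695) = 0.0
Step 4: Evaluate f.
f(2.5068, 0.0) = 41.4828


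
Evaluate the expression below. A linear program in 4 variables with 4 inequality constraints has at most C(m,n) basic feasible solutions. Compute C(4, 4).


Each vertex corresponds to some choice of n active constraints out of m, so the number of vertices is at most C(m, n) = m! / (n!(m-n)!).
m = 4, n = 4
Numerator: 4 * 3 * 2 * 1
Denominator: 4! = 24
C(4, 4) = 1


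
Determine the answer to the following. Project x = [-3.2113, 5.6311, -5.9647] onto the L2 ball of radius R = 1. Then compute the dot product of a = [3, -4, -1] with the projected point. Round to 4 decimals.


Step 1: Compute ||x|| (intermediates to 6 decimals).
||x|| = sqrt((-3.2113)^2 + 5.6311^2 + (-5.9647)^2) = 8.809051
Step 2: Project.
Since ||x|| > R, scale = R/||x|| = 1/8.809051 = 0.11352, proj(x) = scale * x
proj(x) = [-0.364547, 0.639242, -0.677113]
Step 3: Dot product.
a^T * proj(x) = 3*(-0.364547) - 4*0.639242 - 1*(-0.677113) = -2.9735


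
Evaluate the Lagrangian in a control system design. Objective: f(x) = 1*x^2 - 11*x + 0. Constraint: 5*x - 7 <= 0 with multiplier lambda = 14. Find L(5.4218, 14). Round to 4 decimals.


Step 1: Evaluate f(x).
f(5.4218) = 1*5.4218^2 - 11*5.4218 + 0 = -30.2439
Step 2: Evaluate g(x).
g(5.4218) = 5*5.4218 - 7 = 20.109
Step 3: Compute Lagrangian.
L = -30.2439 + 14*20.109 = 251.2821


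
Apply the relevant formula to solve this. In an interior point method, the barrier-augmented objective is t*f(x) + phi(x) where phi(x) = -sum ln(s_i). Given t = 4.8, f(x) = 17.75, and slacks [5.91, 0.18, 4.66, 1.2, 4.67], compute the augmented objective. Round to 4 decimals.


Step 1: Compute log-barrier.
ln values: [1.7766, -1.7148, 1.539, 0.1823, 1.5412]
phi = -(1.7766 - 1.7148 + 1.539 + 0.1823 + 1.5412) = -3.3243
Step 2: Compute augmented objective.
t*f(x) = 4.8*17.75 = 85.2
Total = 85.2 - 3.3243 = 81.8757


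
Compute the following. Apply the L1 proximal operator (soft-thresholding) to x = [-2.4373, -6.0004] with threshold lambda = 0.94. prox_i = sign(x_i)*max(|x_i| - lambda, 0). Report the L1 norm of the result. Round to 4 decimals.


Soft-thresholding with lambda = 0.94:
prox(-2.4373) = sign(-2.4373)*max(|-2.4373| - 0.94, 0) = -1.4973
prox(-6.0004) = sign(-6.0004)*max(|-6.0004| - 0.94, 0) = -5.0604
prox(x) = [-1.4973, -5.0604]
||prox(x)||_1 = 1.4973 + 5.0604 = 6.5577


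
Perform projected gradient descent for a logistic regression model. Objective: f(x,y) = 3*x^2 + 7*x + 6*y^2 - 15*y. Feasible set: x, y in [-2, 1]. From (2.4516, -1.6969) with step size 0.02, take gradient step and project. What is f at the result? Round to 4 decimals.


Step 1: Compute gradient at (2.4516, -1.6969).
grad_x = 2*3*2.4516 + 7 = 21.7096
grad_y = 2*6*-1.6969 - 15 = -35.3628
Step 2: Gradient step.
x_raw = 2.4516 - 0.02*21.7096 = 2.0174
y_raw = -1.6969 - 0.02*-35.3628 = -0.9896
Step 3: Project onto [-2, 1].
x_proj = clip(2.0174) = 1.0
y_proj = clip(-0.9896) = -0.9896
Step 4: Evaluate f.
f(1.0, -0.9896) = 30.721


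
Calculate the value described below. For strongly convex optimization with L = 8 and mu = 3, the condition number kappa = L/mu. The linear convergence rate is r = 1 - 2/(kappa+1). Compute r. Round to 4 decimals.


Step 1: Compute the condition number.
kappa = L/mu = 8/3 = 2.6667
Step 2: Compute the convergence rate.
r = 1 - 2/(kappa + 1) = 1 - 2*mu/(L + mu) = (L - mu)/(L + mu) = 5/11 = 0.4545


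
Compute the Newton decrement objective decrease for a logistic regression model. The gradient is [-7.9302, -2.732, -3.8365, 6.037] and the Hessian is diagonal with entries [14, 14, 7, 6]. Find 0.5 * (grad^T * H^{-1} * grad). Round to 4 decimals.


Step 1: H is diagonal, so H^(-1) * g = [-0.5664, -0.1951, -0.5481, 1.0062].
Step 2: g^T H^(-1) g = sum_i g_i^2 / H_ii
  = (-7.9302)^2/14 + (-2.732)^2/14 + (-3.8365)^2/7 + (6.037)^2/6
  = 4.492 + 0.5331 + 2.1027 + 6.0742 = 13.202
Step 3: Objective decrease = 0.5 * g^T H^(-1) g = 6.601


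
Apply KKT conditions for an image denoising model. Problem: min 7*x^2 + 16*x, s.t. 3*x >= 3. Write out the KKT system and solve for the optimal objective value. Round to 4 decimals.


Step 1: Try lambda = 0 (constraint inactive).
x_unc = -16/(2*7) = -1.1429
Check: 3*-1.1429 = -3.4287 < 3 -- violated!
Step 2: Constraint must be active: 3*x = 3
x* = 3/3 = 1.0
lambda = (2*7*1.0 + 16)/3 = 10.0
Step 3: Compute optimal value.
f(x*) = 7*1.0^2 + 16*1.0 = 23.0


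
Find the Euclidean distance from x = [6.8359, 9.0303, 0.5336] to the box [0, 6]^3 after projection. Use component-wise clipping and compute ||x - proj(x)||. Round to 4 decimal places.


Project each component onto [0, 6].
clip(6.8359) = 6.0, clip(9.0303) = 6.0, clip(0.5336) = 0.5336
Projection = [6.0, 6.0, 0.5336]
Squared diffs: [0.6987, 9.1827, 0.0]
Distance = sqrt(9.8814) = 3.1435


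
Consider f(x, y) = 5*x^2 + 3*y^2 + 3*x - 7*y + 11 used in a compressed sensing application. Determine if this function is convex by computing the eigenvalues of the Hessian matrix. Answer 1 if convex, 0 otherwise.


The Hessian of f(x,y) = 5*x^2 + 3*y^2 + 3*x - 7*y + 11 is:
H = [[10, 0], [0, 6]]
Trace = 10 + 6 = 16
Determinant = 10*6 - (0)^2 = 60
Discriminant = (16)^2 - 4*60 = 16.0
Eigenvalues: lambda_1 = 6.0, lambda_2 = 10.0
The function is convex.

1


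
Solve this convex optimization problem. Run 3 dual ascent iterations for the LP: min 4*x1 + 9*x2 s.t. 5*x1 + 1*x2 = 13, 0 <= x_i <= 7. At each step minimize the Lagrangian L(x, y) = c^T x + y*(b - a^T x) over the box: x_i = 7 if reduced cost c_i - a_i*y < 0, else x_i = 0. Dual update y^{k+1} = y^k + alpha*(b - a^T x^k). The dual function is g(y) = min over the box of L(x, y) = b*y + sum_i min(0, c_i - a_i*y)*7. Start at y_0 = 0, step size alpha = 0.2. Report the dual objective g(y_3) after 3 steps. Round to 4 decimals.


Dual ascent for LP: min 4*x1 + 9*x2, 5*x1 + 1*x2 = 13, 0 <= x_i <= 7
Step 1: y^k = 0.0, reduced costs: (4.0, 9.0)
  x^k = (0.0, 0.0), subgradient = b - a^T x = 13.0
  y^{k+1} = 0.0 + 0.2*13.0 = 2.6
Step 2: y^k = 2.6, reduced costs: (-9.0, 6.4)
  x^k = (7.0, 0.0), subgradient = b - a^T x = -22.0
  y^{k+1} = 2.6 + 0.2*-22.0 = -1.8
Step 3: y^k = -1.8, reduced costs: (13.0, 10.8)
  x^k = (0.0, 0.0), subgradient = b - a^T x = 13.0
  y^{k+1} = -1.8 + 0.2*13.0 = 0.8
Dual objective at y_3 = 0.8: reduced costs (0.0, 8.2), box minimizer x = (0.0, 0.0)
g(y_3) = b*y + (c1 - a1*y)*x1 + (c2 - a2*y)*x2 = 13*0.8 + 0.0*0.0 + 8.2*0.0 = 10.4 + 0.0 + 0.0 = 10.4


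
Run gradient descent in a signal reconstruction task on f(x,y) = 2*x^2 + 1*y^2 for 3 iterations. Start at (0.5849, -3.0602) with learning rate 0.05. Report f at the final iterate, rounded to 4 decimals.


Gradient descent on f(x,y) = 2*x^2 + 1*y^2.
Starting point: (0.5849, -3.0602), alpha = 0.05
Step 1: grad_x = 2*2*0.5849 = 2.3396, grad_y = 2*1*-3.0602 = -6.1204
  x_1 = 0.5849 - 0.05*2.3396 = 0.4679
  y_1 = -3.0602 - 0.05*-6.1204 = -2.7542
Step 2: grad_x = 2*2*0.4679 = 1.8717, grad_y = 2*1*-2.7542 = -5.5084
  x_2 = 0.4679 - 0.05*1.8717 = 0.3743
  y_2 = -2.7542 - 0.05*-5.5084 = -2.4788
Step 3: grad_x = 2*2*0.3743 = 1.4973, grad_y = 2*1*-2.4788 = -4.9575
  x_3 = 0.3743 - 0.05*1.4973 = 0.2995
  y_3 = -2.4788 - 0.05*-4.9575 = -2.2309
f(0.2995, -2.2309) = 2*0.2995^2 + 1*(-2.2309)^2 = 5.1562


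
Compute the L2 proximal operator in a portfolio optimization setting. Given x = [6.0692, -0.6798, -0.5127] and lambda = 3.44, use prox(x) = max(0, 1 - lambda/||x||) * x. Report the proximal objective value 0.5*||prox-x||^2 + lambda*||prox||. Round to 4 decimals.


Step 1: Compute ||x||.
||x|| = 6.1286
Step 2: Compute scaling factor.
scale = max(0, 1 - 3.44/6.1286) = 0.4387
Step 3: prox(x) = [2.6626, -0.2982, -0.2249]
||prox(x)|| = 2.6886
Step 4: Proximal objective.
0.5*||prox-x||^2 = 5.9168
lambda*||prox|| = 9.2488
Total = 15.1657


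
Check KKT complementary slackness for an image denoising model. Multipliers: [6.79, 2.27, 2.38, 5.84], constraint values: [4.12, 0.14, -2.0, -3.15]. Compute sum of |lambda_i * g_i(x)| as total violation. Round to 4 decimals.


KKT complementary slackness check:
lambda_1 * g_1 = 6.79 * 4.12 = 27.9748
lambda_2 * g_2 = 2.27 * 0.14 = 0.3178
lambda_3 * g_3 = 2.38 * -2.0 = -4.76
lambda_4 * g_4 = 5.84 * -3.15 = -18.396
Total violation = 27.9748 + 0.3178 + 4.76 + 18.396 = 51.4486


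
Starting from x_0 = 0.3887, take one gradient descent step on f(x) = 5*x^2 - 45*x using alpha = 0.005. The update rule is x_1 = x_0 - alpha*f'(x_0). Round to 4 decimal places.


We compute the gradient at x_0 and apply the update.
f'(x) = 10*x - 45
f'(0.3887) = 10*0.3887 - 45 = -41.113
x_1 = 0.3887 - 0.005*-41.113 = 0.5943


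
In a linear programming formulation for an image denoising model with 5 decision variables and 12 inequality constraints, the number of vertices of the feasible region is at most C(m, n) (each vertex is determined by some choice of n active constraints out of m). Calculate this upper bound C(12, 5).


Each vertex corresponds to some choice of n active constraints out of m, so the number of vertices is at most C(m, n) = m! / (n!(m-n)!).
m = 12, n = 5
Numerator: 12 * 11 * 10 * 9 * 8
Denominator: 5! = 120
C(12, 5) = 792


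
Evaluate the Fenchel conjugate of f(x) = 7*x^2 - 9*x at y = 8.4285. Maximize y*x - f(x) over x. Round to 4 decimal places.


f*(y) = sup_x {y*x - a*x^2 - b*x} = sup_x {(y-b)*x - a*x^2}
FOC: (y - b) - 2a*x = 0 => x* = (y - b)/(2a)
x* = (8.4285 + 9)/(2*7) = 1.2449
f*(8.4285) = (y-b)^2/(4a) = (8.4285 + 9)^2/(4*7)
= 303.7526/28 = 10.8483


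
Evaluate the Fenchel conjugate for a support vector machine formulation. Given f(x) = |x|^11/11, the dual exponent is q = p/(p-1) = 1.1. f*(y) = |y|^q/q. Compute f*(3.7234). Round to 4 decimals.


The conjugate exponent q satisfies 1/p + 1/q = 1.
p = 11, so q = 11/(11 - 1) = 1.1
|y|^q = 3.7234^1.1 = 4.2465
f*(3.7234) = 4.2465 / 1.1 = 3.8605


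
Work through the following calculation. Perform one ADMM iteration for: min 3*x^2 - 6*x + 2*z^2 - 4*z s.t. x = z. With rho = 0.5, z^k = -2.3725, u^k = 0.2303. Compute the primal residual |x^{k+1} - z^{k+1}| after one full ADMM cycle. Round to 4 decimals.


ADMM iteration with rho = 0.5, z^k = -2.3725, u^k = 0.2303
Step 1: x-update.
Minimize 3*x^2 - 6*x + (0.5/2)*(x + 2.3725 + 0.2303)^2
FOC: (2*3 + 0.5)*x = 6 + 0.5*(-2.3725 - 0.2303)
x^{k+1} = 0.7229
Step 2: z-update.
Minimize 2*z^2 - 4*z + (0.5/2)*(0.7229 - z + 0.2303)^2
FOC: (2*2 + 0.5)*z = 4 + 0.5*(0.7229 + 0.2303)
z^{k+1} = 0.9948
Step 3: u-update.
u^{k+1} = 0.2303 + 0.7229 - 0.9948 = -0.0416
Step 4: Primal residual = |0.7229 - 0.9948| = 0.2719
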